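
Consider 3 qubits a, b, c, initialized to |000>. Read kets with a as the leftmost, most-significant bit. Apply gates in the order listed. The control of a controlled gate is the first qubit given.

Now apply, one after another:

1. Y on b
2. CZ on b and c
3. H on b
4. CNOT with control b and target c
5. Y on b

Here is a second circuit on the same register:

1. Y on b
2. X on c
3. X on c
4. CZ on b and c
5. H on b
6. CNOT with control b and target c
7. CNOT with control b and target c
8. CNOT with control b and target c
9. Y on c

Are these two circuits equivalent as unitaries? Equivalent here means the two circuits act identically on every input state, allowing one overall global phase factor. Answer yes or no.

No: there is an input state on which the two circuits produce genuinely different outputs (not merely differing by a phase).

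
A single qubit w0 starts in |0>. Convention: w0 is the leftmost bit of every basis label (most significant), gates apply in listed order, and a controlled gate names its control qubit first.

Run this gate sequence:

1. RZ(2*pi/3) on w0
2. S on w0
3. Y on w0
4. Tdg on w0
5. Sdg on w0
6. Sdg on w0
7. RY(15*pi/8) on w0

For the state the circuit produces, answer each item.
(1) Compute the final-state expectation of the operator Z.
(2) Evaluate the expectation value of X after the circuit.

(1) In the final state, Z has expectation -sqrt(sqrt(2) + 2)/2.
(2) The observable X averages to sqrt(2 - sqrt(2))/2.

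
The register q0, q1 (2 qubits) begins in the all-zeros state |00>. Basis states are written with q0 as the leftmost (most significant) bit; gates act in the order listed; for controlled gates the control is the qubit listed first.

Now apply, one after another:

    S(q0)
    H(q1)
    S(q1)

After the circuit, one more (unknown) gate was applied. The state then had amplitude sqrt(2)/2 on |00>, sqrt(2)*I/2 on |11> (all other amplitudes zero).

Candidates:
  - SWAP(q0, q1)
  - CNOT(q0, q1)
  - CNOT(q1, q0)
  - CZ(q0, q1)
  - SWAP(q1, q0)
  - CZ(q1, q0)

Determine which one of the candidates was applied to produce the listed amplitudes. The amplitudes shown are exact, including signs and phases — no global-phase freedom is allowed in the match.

The applied gate was CNOT(q1, q0).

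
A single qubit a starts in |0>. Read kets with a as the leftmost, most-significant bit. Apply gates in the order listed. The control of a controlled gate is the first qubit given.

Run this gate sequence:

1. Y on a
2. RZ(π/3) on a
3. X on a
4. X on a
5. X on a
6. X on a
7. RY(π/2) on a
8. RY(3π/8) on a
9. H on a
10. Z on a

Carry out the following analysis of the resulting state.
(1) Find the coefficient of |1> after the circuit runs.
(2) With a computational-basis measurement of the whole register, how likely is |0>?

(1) The amplitude on |1> is exp(2*I*pi/3)*cos(3*pi/16).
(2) Outcome |0> occurs with probability sin(3*pi/16)**2.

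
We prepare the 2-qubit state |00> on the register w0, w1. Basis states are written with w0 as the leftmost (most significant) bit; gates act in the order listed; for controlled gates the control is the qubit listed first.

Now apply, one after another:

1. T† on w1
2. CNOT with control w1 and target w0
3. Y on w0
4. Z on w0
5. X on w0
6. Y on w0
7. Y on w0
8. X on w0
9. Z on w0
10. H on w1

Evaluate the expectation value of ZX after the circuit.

In the final state, ZX has expectation -1.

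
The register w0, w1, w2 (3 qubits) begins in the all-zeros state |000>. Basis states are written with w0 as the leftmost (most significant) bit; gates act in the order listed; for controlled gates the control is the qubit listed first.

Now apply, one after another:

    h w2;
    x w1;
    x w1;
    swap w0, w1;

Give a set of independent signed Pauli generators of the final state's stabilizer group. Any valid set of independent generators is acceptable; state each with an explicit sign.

The stabilizer group can be generated by +IIX, +ZII, +IZI, among other valid generating sets. Key observation: gates 2-3 undo each other exactly, leaving only the rest of the circuit to track.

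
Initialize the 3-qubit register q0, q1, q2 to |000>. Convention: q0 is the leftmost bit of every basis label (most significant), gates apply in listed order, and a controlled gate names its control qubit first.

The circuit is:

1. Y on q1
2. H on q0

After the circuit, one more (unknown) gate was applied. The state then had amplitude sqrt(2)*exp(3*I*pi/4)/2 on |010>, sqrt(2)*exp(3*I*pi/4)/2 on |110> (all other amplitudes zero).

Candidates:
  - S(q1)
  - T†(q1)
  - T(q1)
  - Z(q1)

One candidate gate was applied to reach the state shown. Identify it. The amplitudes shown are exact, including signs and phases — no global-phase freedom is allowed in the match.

The applied gate was T(q1).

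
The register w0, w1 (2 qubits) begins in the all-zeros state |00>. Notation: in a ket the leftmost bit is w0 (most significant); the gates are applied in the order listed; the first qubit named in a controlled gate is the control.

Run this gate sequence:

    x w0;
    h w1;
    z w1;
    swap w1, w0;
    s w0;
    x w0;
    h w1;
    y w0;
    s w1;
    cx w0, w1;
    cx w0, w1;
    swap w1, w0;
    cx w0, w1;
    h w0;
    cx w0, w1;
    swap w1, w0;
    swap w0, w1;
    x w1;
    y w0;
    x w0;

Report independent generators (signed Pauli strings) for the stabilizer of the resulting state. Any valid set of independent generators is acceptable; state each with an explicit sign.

One valid set of independent stabilizer generators is -YI, -IZ (any independent generating set of the same group is equally correct).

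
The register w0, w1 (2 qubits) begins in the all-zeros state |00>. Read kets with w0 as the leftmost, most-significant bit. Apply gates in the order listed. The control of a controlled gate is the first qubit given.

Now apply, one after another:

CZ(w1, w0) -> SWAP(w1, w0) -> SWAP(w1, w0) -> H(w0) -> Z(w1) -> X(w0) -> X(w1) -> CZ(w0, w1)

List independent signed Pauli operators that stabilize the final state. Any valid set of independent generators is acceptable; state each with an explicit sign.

The final state is stabilized by the group generated by -XI, -IZ; other independent generating sets are equally valid.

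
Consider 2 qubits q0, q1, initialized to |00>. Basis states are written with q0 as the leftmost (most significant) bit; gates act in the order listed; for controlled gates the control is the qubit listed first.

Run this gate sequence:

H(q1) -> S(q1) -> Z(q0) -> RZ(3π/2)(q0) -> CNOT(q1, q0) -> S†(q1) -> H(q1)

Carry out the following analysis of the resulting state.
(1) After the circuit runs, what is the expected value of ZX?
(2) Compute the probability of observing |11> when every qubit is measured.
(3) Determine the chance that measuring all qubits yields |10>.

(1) The expectation value of ZX is 1.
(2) The probability of measuring |11> is 1/4.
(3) The probability of measuring |10> is 1/4.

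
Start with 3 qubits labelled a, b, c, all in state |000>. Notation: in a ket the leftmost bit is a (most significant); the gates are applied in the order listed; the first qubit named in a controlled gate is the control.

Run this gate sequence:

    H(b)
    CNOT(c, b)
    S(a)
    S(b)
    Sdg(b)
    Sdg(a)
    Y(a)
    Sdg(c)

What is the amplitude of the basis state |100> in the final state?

The amplitude on |100> is sqrt(2)*I/2.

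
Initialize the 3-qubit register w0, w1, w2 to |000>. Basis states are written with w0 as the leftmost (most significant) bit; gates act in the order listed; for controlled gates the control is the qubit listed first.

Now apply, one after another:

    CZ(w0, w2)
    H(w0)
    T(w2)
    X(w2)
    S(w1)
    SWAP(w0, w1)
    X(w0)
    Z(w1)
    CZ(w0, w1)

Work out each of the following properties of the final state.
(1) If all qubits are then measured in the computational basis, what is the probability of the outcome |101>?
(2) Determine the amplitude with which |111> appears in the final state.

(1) Outcome |101> occurs with probability 1/2.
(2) The final state's coefficient on |111> equals sqrt(2)/2.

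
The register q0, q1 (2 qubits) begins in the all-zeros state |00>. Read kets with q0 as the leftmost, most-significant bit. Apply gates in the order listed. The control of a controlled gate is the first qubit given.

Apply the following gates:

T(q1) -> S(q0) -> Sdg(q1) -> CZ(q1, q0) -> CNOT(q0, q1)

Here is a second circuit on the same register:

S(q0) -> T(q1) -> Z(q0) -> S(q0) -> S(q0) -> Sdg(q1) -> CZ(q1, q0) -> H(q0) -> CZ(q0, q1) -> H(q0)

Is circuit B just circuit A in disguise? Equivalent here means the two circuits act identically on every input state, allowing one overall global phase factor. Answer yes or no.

No: there is an input state on which the two circuits produce genuinely different outputs (not merely differing by a phase).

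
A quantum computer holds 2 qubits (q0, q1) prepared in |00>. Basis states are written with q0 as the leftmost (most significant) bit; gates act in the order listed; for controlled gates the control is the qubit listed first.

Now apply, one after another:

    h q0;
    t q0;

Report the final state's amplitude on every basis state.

The resulting statevector has amplitude sqrt(2)/2 on |00>, 0 on |01>, sqrt(2)*exp(I*pi/4)/2 on |10>, 0 on |11>.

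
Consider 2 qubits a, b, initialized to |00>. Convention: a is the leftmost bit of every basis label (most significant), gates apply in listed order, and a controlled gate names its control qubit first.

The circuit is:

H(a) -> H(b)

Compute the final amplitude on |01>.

The final state's coefficient on |01> equals 1/2.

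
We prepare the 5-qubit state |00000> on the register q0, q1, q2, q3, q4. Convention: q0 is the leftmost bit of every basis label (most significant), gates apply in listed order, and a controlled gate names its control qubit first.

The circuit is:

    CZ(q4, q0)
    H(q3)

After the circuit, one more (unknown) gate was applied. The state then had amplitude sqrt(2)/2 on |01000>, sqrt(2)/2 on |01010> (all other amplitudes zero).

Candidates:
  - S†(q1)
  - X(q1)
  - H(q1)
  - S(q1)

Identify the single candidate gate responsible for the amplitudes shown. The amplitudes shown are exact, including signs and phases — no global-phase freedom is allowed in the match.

The unique candidate consistent with the amplitudes is X(q1).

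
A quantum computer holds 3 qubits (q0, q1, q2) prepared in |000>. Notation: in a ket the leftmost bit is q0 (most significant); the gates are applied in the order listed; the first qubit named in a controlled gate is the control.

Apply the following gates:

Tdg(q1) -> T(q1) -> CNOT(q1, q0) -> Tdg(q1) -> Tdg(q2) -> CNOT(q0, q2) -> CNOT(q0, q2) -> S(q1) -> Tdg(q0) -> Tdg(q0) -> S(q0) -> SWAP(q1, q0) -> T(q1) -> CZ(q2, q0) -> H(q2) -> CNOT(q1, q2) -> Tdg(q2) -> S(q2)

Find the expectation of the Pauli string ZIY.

The observable ZIY averages to sqrt(2)/2. Key observation: gates 6-7 undo each other exactly, leaving only the rest of the circuit to track.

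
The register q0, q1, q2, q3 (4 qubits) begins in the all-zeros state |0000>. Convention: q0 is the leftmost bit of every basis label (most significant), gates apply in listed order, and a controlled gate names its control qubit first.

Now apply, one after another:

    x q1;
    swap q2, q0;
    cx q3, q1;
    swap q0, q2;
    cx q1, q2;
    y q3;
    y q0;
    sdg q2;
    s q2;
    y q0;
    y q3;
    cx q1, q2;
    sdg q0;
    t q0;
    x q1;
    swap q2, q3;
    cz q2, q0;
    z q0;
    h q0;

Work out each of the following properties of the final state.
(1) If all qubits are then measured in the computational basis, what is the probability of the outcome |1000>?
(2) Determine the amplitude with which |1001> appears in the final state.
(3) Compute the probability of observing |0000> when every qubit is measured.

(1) The probability of measuring |1000> is 1/2. Key observation: steps 5-12 multiply out to the identity, so the circuit reduces to the remaining gates.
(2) The amplitude on |1001> is 0.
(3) The probability of measuring |0000> is 1/2.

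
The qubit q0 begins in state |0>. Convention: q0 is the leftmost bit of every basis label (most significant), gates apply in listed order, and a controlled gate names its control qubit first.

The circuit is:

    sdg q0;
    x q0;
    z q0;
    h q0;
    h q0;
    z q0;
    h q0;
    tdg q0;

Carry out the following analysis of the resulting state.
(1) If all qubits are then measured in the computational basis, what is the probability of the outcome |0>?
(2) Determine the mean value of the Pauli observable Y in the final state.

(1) Outcome |0> occurs with probability 1/2. Key observation: gates 3-6 undo each other exactly, leaving only the rest of the circuit to track.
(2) The expectation value of Y is sqrt(2)/2.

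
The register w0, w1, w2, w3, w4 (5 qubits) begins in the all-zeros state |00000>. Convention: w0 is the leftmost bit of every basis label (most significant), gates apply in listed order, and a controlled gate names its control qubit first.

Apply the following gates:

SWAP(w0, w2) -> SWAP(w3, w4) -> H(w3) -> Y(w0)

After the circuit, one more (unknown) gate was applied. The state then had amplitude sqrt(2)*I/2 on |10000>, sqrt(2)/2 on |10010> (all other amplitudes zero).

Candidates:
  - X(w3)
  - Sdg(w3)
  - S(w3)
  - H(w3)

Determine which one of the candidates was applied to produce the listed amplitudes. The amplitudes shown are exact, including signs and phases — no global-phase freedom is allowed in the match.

The unique candidate consistent with the amplitudes is Sdg(w3).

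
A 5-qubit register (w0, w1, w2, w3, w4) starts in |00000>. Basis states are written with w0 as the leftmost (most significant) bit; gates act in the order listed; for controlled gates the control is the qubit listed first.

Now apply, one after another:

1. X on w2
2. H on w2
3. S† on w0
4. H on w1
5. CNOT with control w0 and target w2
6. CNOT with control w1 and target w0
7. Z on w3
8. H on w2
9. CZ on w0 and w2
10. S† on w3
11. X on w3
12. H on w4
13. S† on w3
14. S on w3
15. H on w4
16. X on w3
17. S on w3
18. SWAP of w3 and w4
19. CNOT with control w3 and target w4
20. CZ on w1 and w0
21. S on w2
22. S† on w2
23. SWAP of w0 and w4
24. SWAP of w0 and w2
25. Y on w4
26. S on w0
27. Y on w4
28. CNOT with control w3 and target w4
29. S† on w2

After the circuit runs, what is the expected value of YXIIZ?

In the final state, YXIIZ has expectation 0. Key observation: gates 10-17 undo each other exactly, leaving only the rest of the circuit to track.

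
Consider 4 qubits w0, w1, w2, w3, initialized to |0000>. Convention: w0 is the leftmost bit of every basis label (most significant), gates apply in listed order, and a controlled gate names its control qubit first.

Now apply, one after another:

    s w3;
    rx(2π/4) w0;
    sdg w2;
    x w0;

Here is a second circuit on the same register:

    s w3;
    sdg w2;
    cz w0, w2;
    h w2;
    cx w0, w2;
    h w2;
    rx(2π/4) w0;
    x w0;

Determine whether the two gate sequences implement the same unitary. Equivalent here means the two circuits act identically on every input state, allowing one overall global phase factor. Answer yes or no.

Yes, they are equivalent — the unitaries differ by at most a global phase.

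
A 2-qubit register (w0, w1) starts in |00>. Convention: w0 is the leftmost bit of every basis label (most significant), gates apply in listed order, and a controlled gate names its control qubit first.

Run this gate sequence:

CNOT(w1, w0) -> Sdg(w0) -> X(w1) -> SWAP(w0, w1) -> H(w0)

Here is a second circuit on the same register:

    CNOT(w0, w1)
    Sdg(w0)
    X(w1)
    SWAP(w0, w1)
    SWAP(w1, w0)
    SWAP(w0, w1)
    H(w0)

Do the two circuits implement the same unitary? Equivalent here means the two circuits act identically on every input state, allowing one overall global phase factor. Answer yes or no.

No, they are not equivalent — no single phase factor reconciles the two unitaries.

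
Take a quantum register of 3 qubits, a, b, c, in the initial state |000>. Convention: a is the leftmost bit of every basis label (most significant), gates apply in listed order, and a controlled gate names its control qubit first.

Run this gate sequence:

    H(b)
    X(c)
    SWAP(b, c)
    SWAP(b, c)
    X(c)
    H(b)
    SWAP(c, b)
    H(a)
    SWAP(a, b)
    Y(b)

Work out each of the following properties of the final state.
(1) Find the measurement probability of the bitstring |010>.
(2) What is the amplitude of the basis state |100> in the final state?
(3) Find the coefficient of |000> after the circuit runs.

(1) Outcome |010> occurs with probability 1/2.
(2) |100> carries amplitude 0 in the final state.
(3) The final state's coefficient on |000> equals -sqrt(2)*I/2.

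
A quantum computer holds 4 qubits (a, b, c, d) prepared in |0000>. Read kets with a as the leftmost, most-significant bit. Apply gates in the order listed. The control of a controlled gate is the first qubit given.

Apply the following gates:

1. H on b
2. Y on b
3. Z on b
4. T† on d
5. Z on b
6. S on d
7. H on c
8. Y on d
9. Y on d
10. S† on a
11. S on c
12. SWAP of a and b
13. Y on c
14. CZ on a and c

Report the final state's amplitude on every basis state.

The final amplitudes are -I/2 on |0000>, 1/2 on |0010>, I/2 on |1000>, 1/2 on |1010>, and 0 on every other basis state.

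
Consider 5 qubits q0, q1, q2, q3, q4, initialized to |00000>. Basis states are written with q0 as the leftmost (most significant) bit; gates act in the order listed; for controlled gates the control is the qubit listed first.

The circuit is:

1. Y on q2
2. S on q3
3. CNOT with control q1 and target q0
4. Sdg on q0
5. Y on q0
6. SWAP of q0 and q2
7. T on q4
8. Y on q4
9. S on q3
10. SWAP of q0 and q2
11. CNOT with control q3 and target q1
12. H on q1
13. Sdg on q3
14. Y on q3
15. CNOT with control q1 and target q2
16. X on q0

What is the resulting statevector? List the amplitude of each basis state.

The final amplitudes are sqrt(2)/2 on |00111>, sqrt(2)/2 on |01011>, and 0 on every other basis state.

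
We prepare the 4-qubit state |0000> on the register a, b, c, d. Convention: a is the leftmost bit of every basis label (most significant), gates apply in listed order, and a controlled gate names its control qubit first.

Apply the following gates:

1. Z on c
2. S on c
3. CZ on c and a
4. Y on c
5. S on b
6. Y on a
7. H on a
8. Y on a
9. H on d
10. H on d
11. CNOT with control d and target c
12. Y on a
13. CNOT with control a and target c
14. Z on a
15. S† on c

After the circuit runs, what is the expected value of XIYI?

In the final state, XIYI has expectation -1.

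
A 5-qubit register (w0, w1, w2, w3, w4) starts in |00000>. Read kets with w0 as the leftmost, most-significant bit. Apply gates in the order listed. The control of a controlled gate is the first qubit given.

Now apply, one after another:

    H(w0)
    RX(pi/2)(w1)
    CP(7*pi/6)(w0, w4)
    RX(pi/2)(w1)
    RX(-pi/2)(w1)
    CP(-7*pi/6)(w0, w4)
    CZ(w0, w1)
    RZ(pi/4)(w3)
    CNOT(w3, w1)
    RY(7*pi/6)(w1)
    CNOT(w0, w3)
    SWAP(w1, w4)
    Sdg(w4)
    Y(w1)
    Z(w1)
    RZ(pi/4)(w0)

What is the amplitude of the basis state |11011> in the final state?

The amplitude on |11011> is -(1 - I)*(sqrt(6) + sqrt(2)*I)/8. Key observation: steps 3-6 multiply out to the identity, so the circuit reduces to the remaining gates.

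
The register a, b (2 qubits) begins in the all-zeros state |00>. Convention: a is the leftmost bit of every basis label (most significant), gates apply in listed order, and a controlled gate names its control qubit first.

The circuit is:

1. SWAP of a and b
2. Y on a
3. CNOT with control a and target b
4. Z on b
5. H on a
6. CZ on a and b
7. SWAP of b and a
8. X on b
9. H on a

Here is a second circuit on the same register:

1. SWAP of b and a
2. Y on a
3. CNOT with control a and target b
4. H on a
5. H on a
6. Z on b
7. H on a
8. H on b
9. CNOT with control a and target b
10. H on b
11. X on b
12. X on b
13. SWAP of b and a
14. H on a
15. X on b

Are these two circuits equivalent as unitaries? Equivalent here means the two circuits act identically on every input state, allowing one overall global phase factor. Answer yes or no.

Yes — the two circuits implement the same unitary up to a global phase.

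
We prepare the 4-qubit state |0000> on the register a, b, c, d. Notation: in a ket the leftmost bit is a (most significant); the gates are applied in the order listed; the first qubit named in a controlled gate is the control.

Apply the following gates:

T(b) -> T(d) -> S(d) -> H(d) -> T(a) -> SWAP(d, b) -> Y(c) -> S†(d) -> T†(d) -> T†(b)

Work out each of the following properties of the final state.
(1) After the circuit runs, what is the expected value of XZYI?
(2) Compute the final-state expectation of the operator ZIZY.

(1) In the final state, XZYI has expectation 0.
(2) In the final state, ZIZY has expectation 0.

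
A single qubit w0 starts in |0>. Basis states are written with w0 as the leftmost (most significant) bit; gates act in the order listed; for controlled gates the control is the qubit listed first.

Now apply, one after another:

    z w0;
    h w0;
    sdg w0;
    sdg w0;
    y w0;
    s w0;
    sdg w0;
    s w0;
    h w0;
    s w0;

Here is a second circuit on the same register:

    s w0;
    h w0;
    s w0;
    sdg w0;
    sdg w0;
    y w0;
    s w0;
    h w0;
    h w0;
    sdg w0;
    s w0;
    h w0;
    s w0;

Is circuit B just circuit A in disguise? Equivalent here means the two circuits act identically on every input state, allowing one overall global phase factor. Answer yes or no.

No, they are not equivalent — no single phase factor reconciles the two unitaries.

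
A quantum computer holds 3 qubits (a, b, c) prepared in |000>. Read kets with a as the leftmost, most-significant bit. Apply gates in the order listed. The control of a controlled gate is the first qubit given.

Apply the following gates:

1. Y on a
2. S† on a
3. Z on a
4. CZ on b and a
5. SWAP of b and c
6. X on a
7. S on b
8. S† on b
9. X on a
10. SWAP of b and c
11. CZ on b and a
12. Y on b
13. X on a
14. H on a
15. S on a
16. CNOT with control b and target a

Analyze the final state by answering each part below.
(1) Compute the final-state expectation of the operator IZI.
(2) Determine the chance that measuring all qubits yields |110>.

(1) The expectation value of IZI is -1. Key observation: the block from step 4 through step 11 cancels to the identity and can be dropped.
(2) Outcome |110> occurs with probability 1/2.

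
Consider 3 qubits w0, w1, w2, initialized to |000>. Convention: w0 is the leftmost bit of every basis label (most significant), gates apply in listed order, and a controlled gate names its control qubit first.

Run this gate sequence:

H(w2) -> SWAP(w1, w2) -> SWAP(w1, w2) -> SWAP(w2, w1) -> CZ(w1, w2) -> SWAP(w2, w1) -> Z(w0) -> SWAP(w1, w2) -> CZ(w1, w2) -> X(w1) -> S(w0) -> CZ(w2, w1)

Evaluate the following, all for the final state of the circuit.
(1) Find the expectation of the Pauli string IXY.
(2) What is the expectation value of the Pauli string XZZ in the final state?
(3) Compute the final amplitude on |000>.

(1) The observable IXY averages to 0. Key observation: the block from step 2 through step 3 cancels to the identity and can be dropped.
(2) In the final state, XZZ has expectation 0.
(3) The amplitude on |000> is sqrt(2)/2.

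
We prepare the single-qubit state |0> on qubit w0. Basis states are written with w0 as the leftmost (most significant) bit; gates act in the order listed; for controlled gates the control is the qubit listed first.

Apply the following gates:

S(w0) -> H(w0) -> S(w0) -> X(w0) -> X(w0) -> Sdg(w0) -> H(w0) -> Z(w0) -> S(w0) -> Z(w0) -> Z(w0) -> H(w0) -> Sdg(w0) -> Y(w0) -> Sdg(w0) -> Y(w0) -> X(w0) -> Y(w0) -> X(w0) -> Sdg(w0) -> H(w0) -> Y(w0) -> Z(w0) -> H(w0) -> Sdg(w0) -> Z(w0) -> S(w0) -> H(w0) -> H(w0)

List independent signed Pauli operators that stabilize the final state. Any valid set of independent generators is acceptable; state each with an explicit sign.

The stabilizer group can be generated by +Y, among other valid generating sets. Key observation: gates 2-7 undo each other exactly, leaving only the rest of the circuit to track.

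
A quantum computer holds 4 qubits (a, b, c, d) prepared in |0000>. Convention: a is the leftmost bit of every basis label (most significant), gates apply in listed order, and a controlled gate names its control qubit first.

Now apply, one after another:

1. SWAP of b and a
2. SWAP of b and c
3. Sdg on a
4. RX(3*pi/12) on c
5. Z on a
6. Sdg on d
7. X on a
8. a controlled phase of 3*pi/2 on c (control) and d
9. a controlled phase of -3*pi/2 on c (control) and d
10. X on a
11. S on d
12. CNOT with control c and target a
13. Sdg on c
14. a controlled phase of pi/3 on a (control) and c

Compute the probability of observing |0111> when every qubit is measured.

The probability of measuring |0111> is 0. Key observation: gates 6-11 undo each other exactly, leaving only the rest of the circuit to track.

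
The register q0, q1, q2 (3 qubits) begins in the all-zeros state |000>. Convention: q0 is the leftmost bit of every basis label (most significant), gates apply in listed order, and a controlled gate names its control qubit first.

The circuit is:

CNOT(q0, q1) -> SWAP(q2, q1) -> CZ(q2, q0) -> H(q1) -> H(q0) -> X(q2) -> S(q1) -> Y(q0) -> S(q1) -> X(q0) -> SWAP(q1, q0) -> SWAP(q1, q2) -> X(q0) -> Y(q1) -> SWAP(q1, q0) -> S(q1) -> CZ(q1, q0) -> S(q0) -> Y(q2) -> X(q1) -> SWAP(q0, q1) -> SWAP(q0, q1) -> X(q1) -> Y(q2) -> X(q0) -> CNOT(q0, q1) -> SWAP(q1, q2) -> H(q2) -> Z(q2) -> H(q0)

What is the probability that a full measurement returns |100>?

Outcome |100> occurs with probability 1/8. Key observation: steps 19-24 multiply out to the identity, so the circuit reduces to the remaining gates.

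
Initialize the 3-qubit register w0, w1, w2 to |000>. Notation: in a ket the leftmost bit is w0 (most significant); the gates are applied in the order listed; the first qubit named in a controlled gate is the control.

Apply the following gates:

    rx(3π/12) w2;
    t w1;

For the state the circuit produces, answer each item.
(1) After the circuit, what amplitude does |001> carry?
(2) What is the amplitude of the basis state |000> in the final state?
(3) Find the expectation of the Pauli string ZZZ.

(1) The final state's coefficient on |001> equals -I*sqrt(2 - sqrt(2))/2.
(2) |000> carries amplitude sqrt(sqrt(2) + 2)/2 in the final state.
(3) The expectation value of ZZZ is sqrt(2)/2.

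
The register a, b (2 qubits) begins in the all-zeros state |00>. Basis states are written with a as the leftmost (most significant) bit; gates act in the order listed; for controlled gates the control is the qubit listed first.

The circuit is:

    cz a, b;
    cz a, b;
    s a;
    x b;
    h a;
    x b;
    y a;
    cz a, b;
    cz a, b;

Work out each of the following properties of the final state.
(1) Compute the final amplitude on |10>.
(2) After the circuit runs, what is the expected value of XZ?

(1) The amplitude on |10> is sqrt(2)*I/2.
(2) The observable XZ averages to -1.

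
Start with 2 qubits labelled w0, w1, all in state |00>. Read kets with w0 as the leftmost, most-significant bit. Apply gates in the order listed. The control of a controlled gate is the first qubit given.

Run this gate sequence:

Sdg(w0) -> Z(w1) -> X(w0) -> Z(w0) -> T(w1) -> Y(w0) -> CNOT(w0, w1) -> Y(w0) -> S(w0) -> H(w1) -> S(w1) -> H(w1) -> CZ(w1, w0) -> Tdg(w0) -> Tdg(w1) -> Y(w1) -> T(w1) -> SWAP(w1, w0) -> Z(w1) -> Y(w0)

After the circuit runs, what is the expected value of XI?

The expectation value of XI is 1.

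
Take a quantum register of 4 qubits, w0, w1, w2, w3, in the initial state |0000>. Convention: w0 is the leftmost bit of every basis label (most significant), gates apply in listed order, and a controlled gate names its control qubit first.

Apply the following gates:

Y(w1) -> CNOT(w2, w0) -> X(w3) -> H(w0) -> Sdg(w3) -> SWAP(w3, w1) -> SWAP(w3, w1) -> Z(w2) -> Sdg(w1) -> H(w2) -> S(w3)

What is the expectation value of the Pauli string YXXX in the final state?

The observable YXXX averages to 0. Key observation: gates 6-7 undo each other exactly, leaving only the rest of the circuit to track.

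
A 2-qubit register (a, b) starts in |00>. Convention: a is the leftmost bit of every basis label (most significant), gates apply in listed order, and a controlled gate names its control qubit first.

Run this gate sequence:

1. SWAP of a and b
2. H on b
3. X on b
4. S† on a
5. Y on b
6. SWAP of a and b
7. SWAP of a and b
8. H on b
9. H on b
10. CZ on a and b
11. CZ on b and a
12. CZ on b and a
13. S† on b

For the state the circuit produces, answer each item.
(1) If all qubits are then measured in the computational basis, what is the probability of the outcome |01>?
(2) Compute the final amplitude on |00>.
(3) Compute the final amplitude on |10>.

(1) A full measurement returns |01> with probability 1/2. Key observation: the block from step 6 through step 7 cancels to the identity and can be dropped.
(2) The final state's coefficient on |00> equals -sqrt(2)*I/2.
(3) The final state's coefficient on |10> equals 0.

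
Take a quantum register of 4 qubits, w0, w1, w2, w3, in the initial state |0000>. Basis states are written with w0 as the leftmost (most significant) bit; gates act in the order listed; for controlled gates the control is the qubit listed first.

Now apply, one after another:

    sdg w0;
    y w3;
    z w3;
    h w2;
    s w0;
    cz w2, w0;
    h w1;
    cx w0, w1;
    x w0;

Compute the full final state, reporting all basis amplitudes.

The final amplitudes are -I/2 on |1001>, -I/2 on |1011>, -I/2 on |1101>, -I/2 on |1111>, and 0 on every other basis state.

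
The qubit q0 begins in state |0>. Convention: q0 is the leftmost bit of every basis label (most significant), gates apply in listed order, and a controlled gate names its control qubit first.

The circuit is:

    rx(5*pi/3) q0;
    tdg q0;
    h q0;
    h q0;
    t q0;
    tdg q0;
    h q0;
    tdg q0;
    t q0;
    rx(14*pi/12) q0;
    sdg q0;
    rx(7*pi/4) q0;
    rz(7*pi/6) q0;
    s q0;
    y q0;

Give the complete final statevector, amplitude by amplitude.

The final amplitudes are -3*sqrt(sqrt(2)/4 + 1/2)*exp(7*I*pi/12)/8 - sqrt(3)*sqrt(sqrt(2)/4 + 1/2)*exp(7*I*pi/12)/8 + I*sqrt(sqrt(2)/4 + 1/2)*exp(5*I*pi/6)/8 - sqrt(3)*I*sqrt(sqrt(2)/4 + 1/2)*exp(I*pi/3)/8 + 3*I*sqrt(sqrt(2)/4 + 1/2)*exp(7*I*pi/12)/8 - I*sqrt(sqrt(2)/4 + 1/2)*exp(I*pi/3)/8 - sqrt(1/2 - sqrt(2)/4)*exp(I*pi/3)/8 - sqrt(3)*sqrt(1/2 - sqrt(2)/4)*exp(5*I*pi/6)/8 - sqrt(1/2 - sqrt(2)/4)*exp(5*I*pi/6)/8 + sqrt(3)*I*sqrt(1/2 - sqrt(2)/4)*exp(7*I*pi/12)/8 - 3*I*sqrt(1/2 - sqrt(2)/4)*exp(7*I*pi/12)/8 - sqrt(3)*I*sqrt(sqrt(2)/4 + 1/2)*exp(7*I*pi/12)/8 + sqrt(3)*sqrt(1/2 - sqrt(2)/4)*exp(I*pi/3)/8 + sqrt(3)*sqrt(1/2 - sqrt(2)/4)*exp(7*I*pi/12)/8 + 3*sqrt(1/2 - sqrt(2)/4)*exp(7*I*pi/12)/8 - sqrt(3)*I*sqrt(sqrt(2)/4 + 1/2)*exp(5*I*pi/6)/8 on |0>, 3*sqrt(sqrt(2)/4 + 1/2)*exp(-7*I*pi/12)/8 + sqrt(3)*sqrt(sqrt(2)/4 + 1/2)*exp(-7*I*pi/12)/8 + 3*sqrt(1/2 - sqrt(2)/4)*exp(-7*I*pi/12)/8 + sqrt(3)*sqrt(sqrt(2)/4 + 1/2)*exp(-5*I*pi/6)/8 + sqrt(3)*sqrt(1/2 - sqrt(2)/4)*exp(-7*I*pi/12)/8 + sqrt(3)*I*sqrt(1/2 - sqrt(2)/4)*exp(-5*I*pi/6)/8 + sqrt(3)*I*sqrt(sqrt(2)/4 + 1/2)*exp(-7*I*pi/12)/8 + I*sqrt(1/2 - sqrt(2)/4)*exp(-5*I*pi/6)/8 - I*sqrt(1/2 - sqrt(2)/4)*exp(-I*pi/3)/8 + sqrt(3)*I*sqrt(1/2 - sqrt(2)/4)*exp(-7*I*pi/12)/8 - 3*I*sqrt(1/2 - sqrt(2)/4)*exp(-7*I*pi/12)/8 + sqrt(3)*I*sqrt(1/2 - sqrt(2)/4)*exp(-I*pi/3)/8 - sqrt(sqrt(2)/4 + 1/2)*exp(-5*I*pi/6)/8 - 3*I*sqrt(sqrt(2)/4 + 1/2)*exp(-7*I*pi/12)/8 - sqrt(sqrt(2)/4 + 1/2)*exp(-I*pi/3)/8 - sqrt(3)*sqrt(sqrt(2)/4 + 1/2)*exp(-I*pi/3)/8 on |1>. Key observation: the block from step 4 through step 7 cancels to the identity and can be dropped.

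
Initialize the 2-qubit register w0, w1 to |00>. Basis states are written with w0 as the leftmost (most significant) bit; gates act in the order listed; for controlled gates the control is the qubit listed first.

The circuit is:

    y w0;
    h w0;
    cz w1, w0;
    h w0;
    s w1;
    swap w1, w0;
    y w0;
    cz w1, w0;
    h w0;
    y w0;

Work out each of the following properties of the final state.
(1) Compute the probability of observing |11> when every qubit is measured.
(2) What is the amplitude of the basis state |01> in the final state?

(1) A full measurement returns |11> with probability 1/2.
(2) |01> carries amplitude sqrt(2)*I/2 in the final state.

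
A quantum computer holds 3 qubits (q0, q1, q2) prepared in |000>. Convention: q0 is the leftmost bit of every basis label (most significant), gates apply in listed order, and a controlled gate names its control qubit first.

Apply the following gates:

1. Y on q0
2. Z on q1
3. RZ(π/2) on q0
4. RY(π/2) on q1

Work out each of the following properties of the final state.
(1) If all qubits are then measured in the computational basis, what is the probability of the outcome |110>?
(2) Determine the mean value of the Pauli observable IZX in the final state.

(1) The probability of measuring |110> is 1/2.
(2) In the final state, IZX has expectation 0.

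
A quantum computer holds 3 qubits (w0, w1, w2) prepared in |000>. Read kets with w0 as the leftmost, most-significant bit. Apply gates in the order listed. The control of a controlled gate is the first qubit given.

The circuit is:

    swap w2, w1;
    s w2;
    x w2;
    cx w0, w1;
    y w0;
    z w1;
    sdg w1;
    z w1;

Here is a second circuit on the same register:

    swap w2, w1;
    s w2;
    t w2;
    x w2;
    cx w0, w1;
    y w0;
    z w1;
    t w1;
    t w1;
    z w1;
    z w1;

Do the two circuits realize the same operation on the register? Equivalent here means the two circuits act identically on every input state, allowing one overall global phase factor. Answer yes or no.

No — the two circuits implement different unitaries, even allowing a global phase.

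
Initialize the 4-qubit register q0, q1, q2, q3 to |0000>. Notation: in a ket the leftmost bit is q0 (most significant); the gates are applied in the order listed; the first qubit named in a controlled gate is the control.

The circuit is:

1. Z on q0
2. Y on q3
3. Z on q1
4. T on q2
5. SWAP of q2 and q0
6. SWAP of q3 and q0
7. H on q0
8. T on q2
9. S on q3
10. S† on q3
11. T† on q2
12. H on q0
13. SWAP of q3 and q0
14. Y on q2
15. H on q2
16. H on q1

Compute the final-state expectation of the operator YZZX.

The observable YZZX averages to 0.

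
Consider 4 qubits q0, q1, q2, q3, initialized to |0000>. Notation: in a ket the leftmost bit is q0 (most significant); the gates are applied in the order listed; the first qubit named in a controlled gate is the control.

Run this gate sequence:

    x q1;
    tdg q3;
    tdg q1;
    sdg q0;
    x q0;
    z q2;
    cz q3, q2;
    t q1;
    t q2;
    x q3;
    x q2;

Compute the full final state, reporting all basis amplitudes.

After the circuit, the state carries amplitude 1 on |1111>, and 0 on every other basis state.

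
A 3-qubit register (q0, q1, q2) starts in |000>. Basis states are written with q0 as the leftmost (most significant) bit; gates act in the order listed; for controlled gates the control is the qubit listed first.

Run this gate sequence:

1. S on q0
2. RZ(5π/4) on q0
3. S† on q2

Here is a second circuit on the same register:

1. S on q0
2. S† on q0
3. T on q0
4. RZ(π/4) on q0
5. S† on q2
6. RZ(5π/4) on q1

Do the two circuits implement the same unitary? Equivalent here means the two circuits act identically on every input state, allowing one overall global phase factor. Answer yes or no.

No: there is an input state on which the two circuits produce genuinely different outputs (not merely differing by a phase).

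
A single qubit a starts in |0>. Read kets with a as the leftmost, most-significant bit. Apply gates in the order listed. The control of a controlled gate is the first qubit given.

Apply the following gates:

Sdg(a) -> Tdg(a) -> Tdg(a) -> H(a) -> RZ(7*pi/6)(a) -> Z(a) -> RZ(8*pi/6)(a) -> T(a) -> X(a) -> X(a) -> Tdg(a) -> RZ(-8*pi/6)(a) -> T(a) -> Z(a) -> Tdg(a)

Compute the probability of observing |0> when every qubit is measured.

The probability of measuring |0> is 1/2. Key observation: steps 7-12 multiply out to the identity, so the circuit reduces to the remaining gates.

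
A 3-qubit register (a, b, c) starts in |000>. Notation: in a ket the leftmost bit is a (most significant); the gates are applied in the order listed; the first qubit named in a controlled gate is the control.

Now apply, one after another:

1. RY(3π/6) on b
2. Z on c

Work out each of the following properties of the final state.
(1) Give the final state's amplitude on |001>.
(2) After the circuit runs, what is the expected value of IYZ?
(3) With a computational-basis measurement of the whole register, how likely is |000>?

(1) The amplitude on |001> is 0.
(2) The expectation value of IYZ is 0.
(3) Outcome |000> occurs with probability 1/2.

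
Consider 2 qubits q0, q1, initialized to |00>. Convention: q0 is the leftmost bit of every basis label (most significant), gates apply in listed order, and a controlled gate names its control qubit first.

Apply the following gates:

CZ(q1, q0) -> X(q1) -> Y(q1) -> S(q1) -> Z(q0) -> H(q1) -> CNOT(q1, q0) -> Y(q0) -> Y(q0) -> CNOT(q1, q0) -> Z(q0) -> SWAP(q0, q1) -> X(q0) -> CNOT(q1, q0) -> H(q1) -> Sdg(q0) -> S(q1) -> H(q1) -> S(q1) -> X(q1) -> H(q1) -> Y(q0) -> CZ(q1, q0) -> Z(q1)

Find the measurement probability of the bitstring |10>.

Outcome |10> occurs with probability 1/2.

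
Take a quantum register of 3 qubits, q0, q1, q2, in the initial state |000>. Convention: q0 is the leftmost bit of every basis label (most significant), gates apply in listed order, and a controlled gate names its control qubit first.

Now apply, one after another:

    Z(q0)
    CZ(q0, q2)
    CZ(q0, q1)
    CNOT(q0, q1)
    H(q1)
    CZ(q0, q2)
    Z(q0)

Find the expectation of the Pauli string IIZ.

The expectation value of IIZ is 1.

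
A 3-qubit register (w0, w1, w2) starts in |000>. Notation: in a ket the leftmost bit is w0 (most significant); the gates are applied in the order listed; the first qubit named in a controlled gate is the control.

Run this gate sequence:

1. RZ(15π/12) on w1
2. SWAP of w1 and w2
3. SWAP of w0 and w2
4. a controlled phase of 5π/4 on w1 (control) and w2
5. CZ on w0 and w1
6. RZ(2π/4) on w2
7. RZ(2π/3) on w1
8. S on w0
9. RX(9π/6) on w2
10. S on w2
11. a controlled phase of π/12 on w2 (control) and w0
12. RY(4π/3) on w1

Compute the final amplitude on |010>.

|010> carries amplitude -sqrt(6)*exp(19*I*pi/24)/4 in the final state.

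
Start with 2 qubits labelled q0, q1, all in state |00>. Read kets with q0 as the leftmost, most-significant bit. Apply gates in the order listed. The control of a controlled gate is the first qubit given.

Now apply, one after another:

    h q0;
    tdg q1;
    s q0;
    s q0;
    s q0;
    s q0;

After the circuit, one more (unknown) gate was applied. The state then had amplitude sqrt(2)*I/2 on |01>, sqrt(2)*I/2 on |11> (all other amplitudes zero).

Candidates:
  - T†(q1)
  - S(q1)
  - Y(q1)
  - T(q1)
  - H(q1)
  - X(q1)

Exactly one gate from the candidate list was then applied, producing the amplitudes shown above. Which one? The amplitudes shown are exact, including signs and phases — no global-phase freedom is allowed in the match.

The applied gate was Y(q1).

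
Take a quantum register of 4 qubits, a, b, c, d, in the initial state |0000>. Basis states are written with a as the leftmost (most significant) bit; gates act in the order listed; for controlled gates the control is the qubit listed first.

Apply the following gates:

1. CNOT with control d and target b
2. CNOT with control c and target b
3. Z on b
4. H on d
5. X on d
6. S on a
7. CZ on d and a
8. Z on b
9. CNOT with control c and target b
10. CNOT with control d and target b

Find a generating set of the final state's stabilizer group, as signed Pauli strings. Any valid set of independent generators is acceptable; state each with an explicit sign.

One valid set of independent stabilizer generators is +IXIX, +ZIII, +IZIZ, +IIZI (any independent generating set of the same group is equally correct).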